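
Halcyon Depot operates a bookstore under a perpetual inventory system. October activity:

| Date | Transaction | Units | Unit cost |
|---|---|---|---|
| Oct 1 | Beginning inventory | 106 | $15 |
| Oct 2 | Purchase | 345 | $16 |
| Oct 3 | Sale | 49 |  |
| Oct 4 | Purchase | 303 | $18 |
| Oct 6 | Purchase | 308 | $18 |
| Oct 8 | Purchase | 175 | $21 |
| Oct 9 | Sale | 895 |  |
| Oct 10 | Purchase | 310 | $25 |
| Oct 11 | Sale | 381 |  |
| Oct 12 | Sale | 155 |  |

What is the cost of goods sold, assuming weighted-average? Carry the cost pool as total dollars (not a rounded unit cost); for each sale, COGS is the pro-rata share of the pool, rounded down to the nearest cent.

COGS = $28,096.12

After Oct 1: 106 on hand, pool $1,590.00 (≈ $15.0000 each)
After Oct 2: 451 on hand, pool $7,110.00 (≈ $15.7650 each)
Oct 3, sell 49: 49/451 × $7,110.00 → $772.48
After Oct 4: 705 on hand, pool $11,791.52 (≈ $16.7256 each)
After Oct 6: 1013 on hand, pool $17,335.52 (≈ $17.1131 each)
After Oct 8: 1188 on hand, pool $21,010.52 (≈ $17.6856 each)
Oct 9, sell 895: 895/1188 × $21,010.52 → $15,828.63
After Oct 10: 603 on hand, pool $12,931.89 (≈ $21.4459 each)
Oct 11, sell 381: 381/603 × $12,931.89 → $8,170.89
Oct 12, sell 155: 155/222 × $4,761.00 → $3,324.12
Total COGS = $772.48 + $15,828.63 + $8,170.89 + $3,324.12 = $28,096.12
Ending inventory (cost pool remaining) = $1,436.88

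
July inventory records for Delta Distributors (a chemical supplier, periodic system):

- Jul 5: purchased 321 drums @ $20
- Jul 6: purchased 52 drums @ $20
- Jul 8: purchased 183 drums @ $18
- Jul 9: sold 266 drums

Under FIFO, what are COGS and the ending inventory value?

Jul 9, 266 sold [FIFO — oldest first]: 266 @ $20 = $5,320
Ending inventory: 55 @ $20 + 52 @ $20 + 183 @ $18 = $5,434
Check: goods available $10,754 = COGS $5,320 + ending $5,434

COGS = $5,320; ending inventory = $5,434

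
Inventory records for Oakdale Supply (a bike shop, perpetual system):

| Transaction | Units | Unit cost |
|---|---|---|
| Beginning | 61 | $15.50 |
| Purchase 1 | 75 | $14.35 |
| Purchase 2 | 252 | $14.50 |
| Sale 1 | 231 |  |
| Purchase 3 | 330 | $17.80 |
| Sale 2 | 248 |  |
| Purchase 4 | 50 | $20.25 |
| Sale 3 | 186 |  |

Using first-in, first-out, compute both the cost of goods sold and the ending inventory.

COGS = $10,606.35; ending inventory = $1,955.90

Sale 1 (231) [FIFO — oldest first]: 61 @ $15.50 + 75 @ $14.35 + 95 @ $14.50 = $3,399.25
Sale 2 (248) [FIFO — oldest first]: 157 @ $14.50 + 91 @ $17.80 = $3,896.30
Sale 3 (186) [FIFO — oldest first]: 186 @ $17.80 = $3,310.80
Total COGS = $3,399.25 + $3,896.30 + $3,310.80 = $10,606.35
Ending inventory: 53 @ $17.80 + 50 @ $20.25 = $1,955.90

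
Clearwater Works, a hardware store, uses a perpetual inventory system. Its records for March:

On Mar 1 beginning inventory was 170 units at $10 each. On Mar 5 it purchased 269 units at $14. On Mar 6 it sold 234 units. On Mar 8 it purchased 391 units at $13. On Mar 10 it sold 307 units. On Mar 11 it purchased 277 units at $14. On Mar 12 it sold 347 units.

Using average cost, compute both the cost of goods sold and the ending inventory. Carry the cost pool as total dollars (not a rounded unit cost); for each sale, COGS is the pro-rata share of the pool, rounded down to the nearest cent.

After Mar 1: 170 on hand, pool $1,700.00 (≈ $10.0000 each)
After Mar 5: 439 on hand, pool $5,466.00 (≈ $12.4510 each)
Mar 6, sell 234: 234/439 × $5,466.00 → $2,913.53
After Mar 8: 596 on hand, pool $7,635.47 (≈ $12.8112 each)
Mar 10, sell 307: 307/596 × $7,635.47 → $3,933.03
After Mar 11: 566 on hand, pool $7,580.44 (≈ $13.3930 each)
Mar 12, sell 347: 347/566 × $7,580.44 → $4,647.37
Total COGS = $2,913.53 + $3,933.03 + $4,647.37 = $11,493.93
Ending inventory (cost pool remaining) = $2,933.07
Check: goods available $14,427.00 = COGS $11,493.93 + ending $2,933.07

COGS = $11,493.93; ending inventory = $2,933.07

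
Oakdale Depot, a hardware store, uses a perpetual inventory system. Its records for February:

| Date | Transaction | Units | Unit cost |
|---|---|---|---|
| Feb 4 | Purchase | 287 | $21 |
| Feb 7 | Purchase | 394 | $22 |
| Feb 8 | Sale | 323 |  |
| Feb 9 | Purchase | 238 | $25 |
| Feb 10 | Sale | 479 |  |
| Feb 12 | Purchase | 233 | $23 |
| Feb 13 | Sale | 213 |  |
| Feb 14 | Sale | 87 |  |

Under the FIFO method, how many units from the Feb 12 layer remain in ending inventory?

50

Feb 8, 323 sold [FIFO — oldest first]: 287 @ $21 + 36 @ $22 = $6,819
Feb 10, 479 sold [FIFO — oldest first]: 358 @ $22 + 121 @ $25 = $10,901
Feb 13, 213 sold [FIFO — oldest first]: 117 @ $25 + 96 @ $23 = $5,133
Feb 14, 87 sold [FIFO — oldest first]: 87 @ $23 = $2,001
Total COGS = $6,819 + $10,901 + $5,133 + $2,001 = $24,854
Ending inventory: 50 @ $23 = $1,150
Check: goods available $26,004 = COGS $24,854 + ending $1,150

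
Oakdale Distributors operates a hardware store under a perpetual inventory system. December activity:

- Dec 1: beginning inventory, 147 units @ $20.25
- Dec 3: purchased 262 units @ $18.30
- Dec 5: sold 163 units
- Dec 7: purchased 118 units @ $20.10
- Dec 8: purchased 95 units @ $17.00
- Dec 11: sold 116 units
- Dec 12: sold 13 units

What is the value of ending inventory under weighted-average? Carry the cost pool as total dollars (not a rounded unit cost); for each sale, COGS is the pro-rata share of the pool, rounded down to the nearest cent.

After Dec 1: 147 on hand, pool $2,976.75 (≈ $20.2500 each)
After Dec 3: 409 on hand, pool $7,771.35 (≈ $19.0009 each)
Dec 5, sell 163: 163/409 × $7,771.35 → $3,097.13
After Dec 7: 364 on hand, pool $7,046.02 (≈ $19.3572 each)
After Dec 8: 459 on hand, pool $8,661.02 (≈ $18.8693 each)
Dec 11, sell 116: 116/459 × $8,661.02 → $2,188.84
Dec 12, sell 13: 13/343 × $6,472.18 → $245.30
Total COGS = $3,097.13 + $2,188.84 + $245.30 = $5,531.27
Ending inventory (cost pool remaining) = $6,226.88

Ending inventory = $6,226.88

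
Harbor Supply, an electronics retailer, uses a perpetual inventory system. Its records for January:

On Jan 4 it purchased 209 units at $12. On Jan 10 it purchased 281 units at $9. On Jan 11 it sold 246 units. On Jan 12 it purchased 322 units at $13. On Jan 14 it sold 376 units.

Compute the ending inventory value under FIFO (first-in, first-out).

Ending inventory = $2,470

Jan 11, 246 sold [FIFO — oldest first]: 209 @ $12 + 37 @ $9 = $2,841
Jan 14, 376 sold [FIFO — oldest first]: 244 @ $9 + 132 @ $13 = $3,912
Total COGS = $2,841 + $3,912 = $6,753
Ending inventory: 190 @ $13 = $2,470
Check: goods available $9,223 = COGS $6,753 + ending $2,470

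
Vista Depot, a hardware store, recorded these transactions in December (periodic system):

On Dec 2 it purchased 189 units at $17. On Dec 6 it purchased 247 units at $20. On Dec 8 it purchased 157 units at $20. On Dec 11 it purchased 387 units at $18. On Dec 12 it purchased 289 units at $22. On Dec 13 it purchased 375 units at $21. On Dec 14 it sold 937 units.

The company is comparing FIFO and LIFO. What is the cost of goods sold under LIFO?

COGS = $19,147

FIFO COGS: 189 @ $17 + 247 @ $20 + 157 @ $20 + 344 @ $18 = $17,485
LIFO COGS: 375 @ $21 + 289 @ $22 + 273 @ $18 = $19,147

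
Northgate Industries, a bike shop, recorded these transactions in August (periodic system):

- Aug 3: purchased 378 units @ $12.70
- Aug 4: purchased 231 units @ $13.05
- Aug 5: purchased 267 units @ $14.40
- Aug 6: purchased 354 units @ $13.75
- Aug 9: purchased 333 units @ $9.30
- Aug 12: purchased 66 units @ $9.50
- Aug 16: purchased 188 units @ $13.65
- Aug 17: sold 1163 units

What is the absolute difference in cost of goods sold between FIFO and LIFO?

$1,251.80

FIFO COGS: 378 @ $12.70 + 231 @ $13.05 + 267 @ $14.40 + 287 @ $13.75 = $15,606.20
LIFO COGS: 188 @ $13.65 + 66 @ $9.50 + 333 @ $9.30 + 354 @ $13.75 + 222 @ $14.40 = $14,354.40
Difference = |$15,606.20 − $14,354.40| = $1,251.80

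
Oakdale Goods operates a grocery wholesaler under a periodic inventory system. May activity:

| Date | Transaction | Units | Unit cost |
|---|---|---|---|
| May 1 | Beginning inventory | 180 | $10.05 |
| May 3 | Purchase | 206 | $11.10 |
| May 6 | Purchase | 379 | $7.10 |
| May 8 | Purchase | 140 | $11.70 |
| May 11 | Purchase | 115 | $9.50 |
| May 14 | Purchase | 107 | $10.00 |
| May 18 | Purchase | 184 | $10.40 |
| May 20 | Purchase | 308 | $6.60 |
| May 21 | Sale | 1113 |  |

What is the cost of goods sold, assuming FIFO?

COGS = $10,447.00

May 21, 1113 sold [FIFO — oldest first]: 180 @ $10.05 + 206 @ $11.10 + 379 @ $7.10 + 140 @ $11.70 + 115 @ $9.50 + 93 @ $10.00 = $10,447.00
Ending inventory: 14 @ $10.00 + 184 @ $10.40 + 308 @ $6.60 = $4,086.40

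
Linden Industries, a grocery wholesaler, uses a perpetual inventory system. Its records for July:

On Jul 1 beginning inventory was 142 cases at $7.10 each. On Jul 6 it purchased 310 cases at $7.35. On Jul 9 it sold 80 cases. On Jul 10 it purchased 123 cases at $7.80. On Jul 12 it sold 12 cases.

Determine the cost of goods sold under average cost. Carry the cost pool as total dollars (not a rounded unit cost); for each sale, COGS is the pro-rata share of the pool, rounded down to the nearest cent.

COGS = $670.54

After Jul 1: 142 on hand, pool $1,008.20 (≈ $7.1000 each)
After Jul 6: 452 on hand, pool $3,286.70 (≈ $7.2715 each)
Jul 9, sell 80: 80/452 × $3,286.70 → $581.71
After Jul 10: 495 on hand, pool $3,664.39 (≈ $7.4028 each)
Jul 12, sell 12: 12/495 × $3,664.39 → $88.83
Total COGS = $581.71 + $88.83 = $670.54
Ending inventory (cost pool remaining) = $3,575.56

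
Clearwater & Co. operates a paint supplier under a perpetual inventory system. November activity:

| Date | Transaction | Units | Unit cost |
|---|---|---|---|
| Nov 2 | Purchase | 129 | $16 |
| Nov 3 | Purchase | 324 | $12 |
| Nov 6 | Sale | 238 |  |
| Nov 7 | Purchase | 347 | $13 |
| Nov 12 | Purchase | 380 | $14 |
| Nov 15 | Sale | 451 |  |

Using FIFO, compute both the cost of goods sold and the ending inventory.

Nov 6, 238 sold [FIFO — oldest first]: 129 @ $16 + 109 @ $12 = $3,372
Nov 15, 451 sold [FIFO — oldest first]: 215 @ $12 + 236 @ $13 = $5,648
Total COGS = $3,372 + $5,648 = $9,020
Ending inventory: 111 @ $13 + 380 @ $14 = $6,763

COGS = $9,020; ending inventory = $6,763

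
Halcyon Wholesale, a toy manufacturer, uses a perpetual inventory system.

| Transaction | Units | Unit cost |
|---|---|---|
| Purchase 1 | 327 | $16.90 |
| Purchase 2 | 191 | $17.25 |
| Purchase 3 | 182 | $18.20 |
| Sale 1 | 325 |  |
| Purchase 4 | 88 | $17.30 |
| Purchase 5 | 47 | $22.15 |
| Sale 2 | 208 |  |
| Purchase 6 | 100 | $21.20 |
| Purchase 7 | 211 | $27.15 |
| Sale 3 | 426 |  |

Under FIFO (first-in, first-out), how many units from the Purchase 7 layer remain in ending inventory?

187

Sale 1 (325) [FIFO — oldest first]: 325 @ $16.90 = $5,492.50
Sale 2 (208) [FIFO — oldest first]: 2 @ $16.90 + 191 @ $17.25 + 15 @ $18.20 = $3,601.55
Sale 3 (426) [FIFO — oldest first]: 167 @ $18.20 + 88 @ $17.30 + 47 @ $22.15 + 100 @ $21.20 + 24 @ $27.15 = $8,374.45
Total COGS = $5,492.50 + $3,601.55 + $8,374.45 = $17,468.50
Ending inventory: 187 @ $27.15 = $5,077.05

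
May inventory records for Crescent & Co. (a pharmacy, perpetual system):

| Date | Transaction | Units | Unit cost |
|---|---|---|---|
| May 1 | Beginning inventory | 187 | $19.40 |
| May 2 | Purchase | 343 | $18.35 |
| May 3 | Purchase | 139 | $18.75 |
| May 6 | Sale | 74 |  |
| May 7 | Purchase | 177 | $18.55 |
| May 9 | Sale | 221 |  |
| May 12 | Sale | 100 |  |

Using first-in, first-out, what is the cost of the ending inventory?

Ending inventory = $8,366.85

May 6, 74 sold [FIFO — oldest first]: 74 @ $19.40 = $1,435.60
May 9, 221 sold [FIFO — oldest first]: 113 @ $19.40 + 108 @ $18.35 = $4,174.00
May 12, 100 sold [FIFO — oldest first]: 100 @ $18.35 = $1,835.00
Total COGS = $1,435.60 + $4,174.00 + $1,835.00 = $7,444.60
Ending inventory: 135 @ $18.35 + 139 @ $18.75 + 177 @ $18.55 = $8,366.85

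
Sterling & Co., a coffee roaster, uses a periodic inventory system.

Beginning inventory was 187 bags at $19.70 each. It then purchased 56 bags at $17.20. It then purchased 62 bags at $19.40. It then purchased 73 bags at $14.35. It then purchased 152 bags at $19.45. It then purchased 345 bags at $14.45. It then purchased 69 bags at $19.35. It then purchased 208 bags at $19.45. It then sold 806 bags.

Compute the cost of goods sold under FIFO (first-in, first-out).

Sale 1 (806) [FIFO — oldest first]: 187 @ $19.70 + 56 @ $17.20 + 62 @ $19.40 + 73 @ $14.35 + 152 @ $19.45 + 276 @ $14.45 = $13,842.05
Ending inventory: 69 @ $14.45 + 69 @ $19.35 + 208 @ $19.45 = $6,377.80

COGS = $13,842.05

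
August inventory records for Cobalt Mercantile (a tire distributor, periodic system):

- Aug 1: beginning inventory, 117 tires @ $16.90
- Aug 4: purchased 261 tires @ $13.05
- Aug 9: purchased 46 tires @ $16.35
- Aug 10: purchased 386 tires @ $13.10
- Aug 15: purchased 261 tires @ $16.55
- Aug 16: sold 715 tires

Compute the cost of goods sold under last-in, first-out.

COGS = $10,415.35

Aug 16, 715 sold [LIFO — newest first]: 261 @ $16.55 + 386 @ $13.10 + 46 @ $16.35 + 22 @ $13.05 = $10,415.35
Ending inventory: 117 @ $16.90 + 239 @ $13.05 = $5,096.25
Check: goods available $15,511.60 = COGS $10,415.35 + ending $5,096.25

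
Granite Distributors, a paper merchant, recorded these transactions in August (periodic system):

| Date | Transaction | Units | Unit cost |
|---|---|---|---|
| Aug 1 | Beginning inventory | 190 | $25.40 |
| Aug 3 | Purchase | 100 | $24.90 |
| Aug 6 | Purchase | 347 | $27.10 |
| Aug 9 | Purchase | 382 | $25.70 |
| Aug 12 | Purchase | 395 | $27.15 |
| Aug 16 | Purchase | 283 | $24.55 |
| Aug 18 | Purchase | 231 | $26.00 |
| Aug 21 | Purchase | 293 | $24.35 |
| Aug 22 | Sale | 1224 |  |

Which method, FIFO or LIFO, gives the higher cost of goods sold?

FIFO COGS: 190 @ $25.40 + 100 @ $24.90 + 347 @ $27.10 + 382 @ $25.70 + 205 @ $27.15 = $32,102.85
LIFO COGS: 293 @ $24.35 + 231 @ $26.00 + 283 @ $24.55 + 395 @ $27.15 + 22 @ $25.70 = $31,377.85

FIFO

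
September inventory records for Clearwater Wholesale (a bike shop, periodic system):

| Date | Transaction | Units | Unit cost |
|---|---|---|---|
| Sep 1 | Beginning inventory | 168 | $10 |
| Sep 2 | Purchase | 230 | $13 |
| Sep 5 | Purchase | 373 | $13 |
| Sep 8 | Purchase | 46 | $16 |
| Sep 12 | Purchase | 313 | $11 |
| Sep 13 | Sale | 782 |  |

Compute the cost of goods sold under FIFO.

Sep 13, 782 sold [FIFO — oldest first]: 168 @ $10 + 230 @ $13 + 373 @ $13 + 11 @ $16 = $9,695
Ending inventory: 35 @ $16 + 313 @ $11 = $4,003

COGS = $9,695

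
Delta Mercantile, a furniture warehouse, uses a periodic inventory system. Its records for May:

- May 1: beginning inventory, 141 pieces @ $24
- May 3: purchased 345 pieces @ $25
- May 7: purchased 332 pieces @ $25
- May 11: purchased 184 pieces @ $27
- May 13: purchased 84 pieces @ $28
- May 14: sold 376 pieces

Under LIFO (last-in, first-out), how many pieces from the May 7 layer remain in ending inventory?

May 14, 376 sold [LIFO — newest first]: 84 @ $28 + 184 @ $27 + 108 @ $25 = $10,020
Ending inventory: 141 @ $24 + 345 @ $25 + 224 @ $25 = $17,609

224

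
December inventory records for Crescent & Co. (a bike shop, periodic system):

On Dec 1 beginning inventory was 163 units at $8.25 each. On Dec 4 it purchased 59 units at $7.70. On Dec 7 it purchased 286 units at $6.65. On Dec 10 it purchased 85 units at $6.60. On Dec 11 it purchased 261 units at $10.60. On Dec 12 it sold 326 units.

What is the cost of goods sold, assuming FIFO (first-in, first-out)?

Dec 12, 326 sold [FIFO — oldest first]: 163 @ $8.25 + 59 @ $7.70 + 104 @ $6.65 = $2,490.65
Ending inventory: 182 @ $6.65 + 85 @ $6.60 + 261 @ $10.60 = $4,537.90
Check: goods available $7,028.55 = COGS $2,490.65 + ending $4,537.90

COGS = $2,490.65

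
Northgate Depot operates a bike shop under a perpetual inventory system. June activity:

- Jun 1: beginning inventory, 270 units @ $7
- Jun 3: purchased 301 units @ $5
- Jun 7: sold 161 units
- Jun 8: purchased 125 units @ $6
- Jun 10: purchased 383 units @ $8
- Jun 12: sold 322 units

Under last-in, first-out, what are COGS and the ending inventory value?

Jun 7, 161 sold [LIFO — newest first]: 161 @ $5 = $805
Jun 12, 322 sold [LIFO — newest first]: 322 @ $8 = $2,576
Total COGS = $805 + $2,576 = $3,381
Ending inventory: 270 @ $7 + 140 @ $5 + 125 @ $6 + 61 @ $8 = $3,828

COGS = $3,381; ending inventory = $3,828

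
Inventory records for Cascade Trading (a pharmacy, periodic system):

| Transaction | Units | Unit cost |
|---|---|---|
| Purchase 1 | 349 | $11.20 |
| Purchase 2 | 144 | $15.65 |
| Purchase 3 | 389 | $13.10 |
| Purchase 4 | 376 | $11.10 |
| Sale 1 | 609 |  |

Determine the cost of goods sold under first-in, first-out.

Sale 1 (609) [FIFO — oldest first]: 349 @ $11.20 + 144 @ $15.65 + 116 @ $13.10 = $7,682.00
Ending inventory: 273 @ $13.10 + 376 @ $11.10 = $7,749.90

COGS = $7,682.00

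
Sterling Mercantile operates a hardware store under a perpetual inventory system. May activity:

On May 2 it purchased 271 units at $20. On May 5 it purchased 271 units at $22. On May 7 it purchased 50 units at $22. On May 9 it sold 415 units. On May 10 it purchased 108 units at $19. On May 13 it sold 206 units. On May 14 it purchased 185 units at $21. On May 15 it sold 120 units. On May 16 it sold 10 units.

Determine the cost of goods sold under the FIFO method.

COGS = $15,605

May 9, 415 sold [FIFO — oldest first]: 271 @ $20 + 144 @ $22 = $8,588
May 13, 206 sold [FIFO — oldest first]: 127 @ $22 + 50 @ $22 + 29 @ $19 = $4,445
May 15, 120 sold [FIFO — oldest first]: 79 @ $19 + 41 @ $21 = $2,362
May 16, 10 sold [FIFO — oldest first]: 10 @ $21 = $210
Total COGS = $8,588 + $4,445 + $2,362 + $210 = $15,605
Ending inventory: 134 @ $21 = $2,814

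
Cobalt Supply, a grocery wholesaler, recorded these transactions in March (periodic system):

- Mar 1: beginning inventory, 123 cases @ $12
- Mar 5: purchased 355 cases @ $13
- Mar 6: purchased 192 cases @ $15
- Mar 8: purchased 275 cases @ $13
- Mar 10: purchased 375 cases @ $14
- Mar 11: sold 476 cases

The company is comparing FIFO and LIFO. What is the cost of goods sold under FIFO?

FIFO COGS: 123 @ $12 + 353 @ $13 = $6,065
LIFO COGS: 375 @ $14 + 101 @ $13 = $6,563

COGS = $6,065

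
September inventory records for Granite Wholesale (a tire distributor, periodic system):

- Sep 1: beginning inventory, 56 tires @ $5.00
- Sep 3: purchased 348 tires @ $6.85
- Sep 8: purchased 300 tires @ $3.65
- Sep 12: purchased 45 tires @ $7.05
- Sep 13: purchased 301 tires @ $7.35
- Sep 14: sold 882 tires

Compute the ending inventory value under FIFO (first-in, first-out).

Ending inventory = $1,234.80

Sep 14, 882 sold [FIFO — oldest first]: 56 @ $5.00 + 348 @ $6.85 + 300 @ $3.65 + 45 @ $7.05 + 133 @ $7.35 = $5,053.60
Ending inventory: 168 @ $7.35 = $1,234.80
Check: goods available $6,288.40 = COGS $5,053.60 + ending $1,234.80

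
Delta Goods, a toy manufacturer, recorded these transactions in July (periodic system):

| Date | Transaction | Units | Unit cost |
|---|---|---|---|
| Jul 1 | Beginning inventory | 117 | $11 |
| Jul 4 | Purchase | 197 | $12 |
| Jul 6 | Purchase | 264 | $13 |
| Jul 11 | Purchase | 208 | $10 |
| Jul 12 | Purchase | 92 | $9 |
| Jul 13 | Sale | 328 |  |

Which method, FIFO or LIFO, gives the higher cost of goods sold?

FIFO

FIFO COGS: 117 @ $11 + 197 @ $12 + 14 @ $13 = $3,833
LIFO COGS: 92 @ $9 + 208 @ $10 + 28 @ $13 = $3,272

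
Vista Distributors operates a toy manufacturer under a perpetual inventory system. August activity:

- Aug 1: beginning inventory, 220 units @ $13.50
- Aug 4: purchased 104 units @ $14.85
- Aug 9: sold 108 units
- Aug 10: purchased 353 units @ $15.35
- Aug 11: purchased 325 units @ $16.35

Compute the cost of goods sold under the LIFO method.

COGS = $1,598.40

Aug 9, 108 sold [LIFO — newest first]: 104 @ $14.85 + 4 @ $13.50 = $1,598.40
Ending inventory: 216 @ $13.50 + 353 @ $15.35 + 325 @ $16.35 = $13,648.30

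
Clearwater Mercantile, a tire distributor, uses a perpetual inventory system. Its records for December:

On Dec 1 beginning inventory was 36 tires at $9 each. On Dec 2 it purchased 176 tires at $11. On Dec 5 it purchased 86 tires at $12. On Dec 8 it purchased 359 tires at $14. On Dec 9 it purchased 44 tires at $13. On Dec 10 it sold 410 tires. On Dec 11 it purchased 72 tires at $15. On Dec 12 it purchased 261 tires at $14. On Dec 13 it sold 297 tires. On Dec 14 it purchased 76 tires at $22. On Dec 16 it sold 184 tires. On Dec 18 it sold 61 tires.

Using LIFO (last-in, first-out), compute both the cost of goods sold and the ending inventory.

COGS = $13,630; ending inventory = $1,666

Dec 10, 410 sold [LIFO — newest first]: 44 @ $13 + 359 @ $14 + 7 @ $12 = $5,682
Dec 13, 297 sold [LIFO — newest first]: 261 @ $14 + 36 @ $15 = $4,194
Dec 16, 184 sold [LIFO — newest first]: 76 @ $22 + 36 @ $15 + 72 @ $12 = $3,076
Dec 18, 61 sold [LIFO — newest first]: 7 @ $12 + 54 @ $11 = $678
Total COGS = $5,682 + $4,194 + $3,076 + $678 = $13,630
Ending inventory: 36 @ $9 + 122 @ $11 = $1,666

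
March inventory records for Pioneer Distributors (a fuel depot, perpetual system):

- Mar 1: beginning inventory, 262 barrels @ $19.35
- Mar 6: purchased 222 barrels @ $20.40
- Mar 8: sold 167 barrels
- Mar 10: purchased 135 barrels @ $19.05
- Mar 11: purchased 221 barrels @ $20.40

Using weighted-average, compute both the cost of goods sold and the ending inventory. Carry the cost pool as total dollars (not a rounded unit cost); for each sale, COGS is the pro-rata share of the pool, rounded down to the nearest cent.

COGS = $3,311.87; ending inventory = $13,366.78

After Mar 1: 262 on hand, pool $5,069.70 (≈ $19.3500 each)
After Mar 6: 484 on hand, pool $9,598.50 (≈ $19.8316 each)
Mar 8, sell 167: 167/484 × $9,598.50 → $3,311.87
After Mar 10: 452 on hand, pool $8,858.38 (≈ $19.5982 each)
After Mar 11: 673 on hand, pool $13,366.78 (≈ $19.8615 each)
Ending inventory (cost pool remaining) = $13,366.78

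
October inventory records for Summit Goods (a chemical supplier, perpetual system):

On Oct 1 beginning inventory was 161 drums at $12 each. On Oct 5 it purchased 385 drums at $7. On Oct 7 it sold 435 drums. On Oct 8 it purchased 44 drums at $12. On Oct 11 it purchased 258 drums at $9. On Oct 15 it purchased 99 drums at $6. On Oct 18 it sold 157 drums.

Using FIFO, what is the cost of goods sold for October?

COGS = $5,173

Oct 7, 435 sold [FIFO — oldest first]: 161 @ $12 + 274 @ $7 = $3,850
Oct 18, 157 sold [FIFO — oldest first]: 111 @ $7 + 44 @ $12 + 2 @ $9 = $1,323
Total COGS = $3,850 + $1,323 = $5,173
Ending inventory: 256 @ $9 + 99 @ $6 = $2,898
Check: goods available $8,071 = COGS $5,173 + ending $2,898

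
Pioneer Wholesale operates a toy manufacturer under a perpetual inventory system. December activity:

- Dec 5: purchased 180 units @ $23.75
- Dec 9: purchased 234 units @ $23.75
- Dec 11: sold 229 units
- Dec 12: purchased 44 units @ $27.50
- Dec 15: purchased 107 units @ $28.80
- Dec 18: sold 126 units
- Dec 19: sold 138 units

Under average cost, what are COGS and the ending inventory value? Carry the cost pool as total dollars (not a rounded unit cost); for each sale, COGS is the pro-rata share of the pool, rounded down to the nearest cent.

After Dec 5: 180 on hand, pool $4,275.00 (≈ $23.7500 each)
After Dec 9: 414 on hand, pool $9,832.50 (≈ $23.7500 each)
Dec 11, sell 229: 229/414 × $9,832.50 → $5,438.75
After Dec 12: 229 on hand, pool $5,603.75 (≈ $24.4705 each)
After Dec 15: 336 on hand, pool $8,685.35 (≈ $25.8493 each)
Dec 18, sell 126: 126/336 × $8,685.35 → $3,257.00
Dec 19, sell 138: 138/210 × $5,428.35 → $3,567.20
Total COGS = $5,438.75 + $3,257.00 + $3,567.20 = $12,262.95
Ending inventory (cost pool remaining) = $1,861.15

COGS = $12,262.95; ending inventory = $1,861.15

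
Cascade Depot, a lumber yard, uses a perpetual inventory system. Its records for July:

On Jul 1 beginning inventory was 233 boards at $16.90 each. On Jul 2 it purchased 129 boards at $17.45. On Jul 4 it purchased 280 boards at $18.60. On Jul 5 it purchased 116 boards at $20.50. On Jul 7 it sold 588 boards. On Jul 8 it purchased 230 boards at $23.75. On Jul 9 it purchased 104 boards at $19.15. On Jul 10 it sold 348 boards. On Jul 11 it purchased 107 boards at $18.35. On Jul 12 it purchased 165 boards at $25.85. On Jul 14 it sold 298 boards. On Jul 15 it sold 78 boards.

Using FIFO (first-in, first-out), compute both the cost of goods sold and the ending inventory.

Jul 7, 588 sold [FIFO — oldest first]: 233 @ $16.90 + 129 @ $17.45 + 226 @ $18.60 = $10,392.35
Jul 10, 348 sold [FIFO — oldest first]: 54 @ $18.60 + 116 @ $20.50 + 178 @ $23.75 = $7,609.90
Jul 14, 298 sold [FIFO — oldest first]: 52 @ $23.75 + 104 @ $19.15 + 107 @ $18.35 + 35 @ $25.85 = $6,094.80
Jul 15, 78 sold [FIFO — oldest first]: 78 @ $25.85 = $2,016.30
Total COGS = $10,392.35 + $7,609.90 + $6,094.80 + $2,016.30 = $26,113.35
Ending inventory: 52 @ $25.85 = $1,344.20

COGS = $26,113.35; ending inventory = $1,344.20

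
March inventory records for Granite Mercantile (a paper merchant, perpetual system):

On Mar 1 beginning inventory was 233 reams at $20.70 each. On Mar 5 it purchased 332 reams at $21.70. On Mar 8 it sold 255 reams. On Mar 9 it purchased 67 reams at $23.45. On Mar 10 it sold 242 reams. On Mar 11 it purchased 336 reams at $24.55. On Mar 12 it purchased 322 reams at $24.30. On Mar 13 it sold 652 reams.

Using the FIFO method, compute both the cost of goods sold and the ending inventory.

Mar 8, 255 sold [FIFO — oldest first]: 233 @ $20.70 + 22 @ $21.70 = $5,300.50
Mar 10, 242 sold [FIFO — oldest first]: 242 @ $21.70 = $5,251.40
Mar 13, 652 sold [FIFO — oldest first]: 68 @ $21.70 + 67 @ $23.45 + 336 @ $24.55 + 181 @ $24.30 = $15,693.85
Total COGS = $5,300.50 + $5,251.40 + $15,693.85 = $26,245.75
Ending inventory: 141 @ $24.30 = $3,426.30
Check: goods available $29,672.05 = COGS $26,245.75 + ending $3,426.30

COGS = $26,245.75; ending inventory = $3,426.30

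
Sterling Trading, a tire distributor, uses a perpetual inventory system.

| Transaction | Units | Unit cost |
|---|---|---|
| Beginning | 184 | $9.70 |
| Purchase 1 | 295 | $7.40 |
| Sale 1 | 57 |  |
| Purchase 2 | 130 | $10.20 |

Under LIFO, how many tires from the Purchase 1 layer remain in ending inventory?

Sale 1 (57) [LIFO — newest first]: 57 @ $7.40 = $421.80
Ending inventory: 184 @ $9.70 + 238 @ $7.40 + 130 @ $10.20 = $4,872.00

238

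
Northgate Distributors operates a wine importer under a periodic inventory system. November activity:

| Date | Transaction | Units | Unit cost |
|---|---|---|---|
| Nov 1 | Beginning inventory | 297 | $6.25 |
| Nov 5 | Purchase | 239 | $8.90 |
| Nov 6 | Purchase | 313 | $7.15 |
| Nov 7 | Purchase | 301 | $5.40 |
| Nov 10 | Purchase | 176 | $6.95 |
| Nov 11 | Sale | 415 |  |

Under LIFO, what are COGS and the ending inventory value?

COGS = $2,513.80; ending inventory = $6,556.10

Nov 11, 415 sold [LIFO — newest first]: 176 @ $6.95 + 239 @ $5.40 = $2,513.80
Ending inventory: 297 @ $6.25 + 239 @ $8.90 + 313 @ $7.15 + 62 @ $5.40 = $6,556.10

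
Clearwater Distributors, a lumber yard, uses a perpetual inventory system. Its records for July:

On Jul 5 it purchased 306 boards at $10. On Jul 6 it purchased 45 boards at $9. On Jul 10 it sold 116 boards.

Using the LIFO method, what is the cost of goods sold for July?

Jul 10, 116 sold [LIFO — newest first]: 45 @ $9 + 71 @ $10 = $1,115
Ending inventory: 235 @ $10 = $2,350

COGS = $1,115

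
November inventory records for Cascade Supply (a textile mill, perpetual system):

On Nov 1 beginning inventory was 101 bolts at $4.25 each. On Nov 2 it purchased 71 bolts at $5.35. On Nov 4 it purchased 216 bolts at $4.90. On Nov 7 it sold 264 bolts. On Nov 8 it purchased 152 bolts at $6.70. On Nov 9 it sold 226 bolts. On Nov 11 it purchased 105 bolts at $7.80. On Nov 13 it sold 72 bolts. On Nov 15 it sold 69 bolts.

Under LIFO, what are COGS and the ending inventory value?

Nov 7, 264 sold [LIFO — newest first]: 216 @ $4.90 + 48 @ $5.35 = $1,315.20
Nov 9, 226 sold [LIFO — newest first]: 152 @ $6.70 + 23 @ $5.35 + 51 @ $4.25 = $1,358.20
Nov 13, 72 sold [LIFO — newest first]: 72 @ $7.80 = $561.60
Nov 15, 69 sold [LIFO — newest first]: 33 @ $7.80 + 36 @ $4.25 = $410.40
Total COGS = $1,315.20 + $1,358.20 + $561.60 + $410.40 = $3,645.40
Ending inventory: 14 @ $4.25 = $59.50

COGS = $3,645.40; ending inventory = $59.50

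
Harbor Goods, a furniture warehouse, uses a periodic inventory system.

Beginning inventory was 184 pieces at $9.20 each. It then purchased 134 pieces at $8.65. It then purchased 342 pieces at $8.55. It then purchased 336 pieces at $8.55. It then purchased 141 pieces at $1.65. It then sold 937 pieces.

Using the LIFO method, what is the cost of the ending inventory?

Sale 1 (937) [LIFO — newest first]: 141 @ $1.65 + 336 @ $8.55 + 342 @ $8.55 + 118 @ $8.65 = $7,050.25
Ending inventory: 184 @ $9.20 + 16 @ $8.65 = $1,831.20
Check: goods available $8,881.45 = COGS $7,050.25 + ending $1,831.20

Ending inventory = $1,831.20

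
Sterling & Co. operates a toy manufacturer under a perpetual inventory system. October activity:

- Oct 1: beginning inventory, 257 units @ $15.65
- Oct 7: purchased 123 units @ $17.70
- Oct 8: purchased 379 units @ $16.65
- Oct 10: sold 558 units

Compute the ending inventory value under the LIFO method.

Ending inventory = $3,145.65

Oct 10, 558 sold [LIFO — newest first]: 379 @ $16.65 + 123 @ $17.70 + 56 @ $15.65 = $9,363.85
Ending inventory: 201 @ $15.65 = $3,145.65
Check: goods available $12,509.50 = COGS $9,363.85 + ending $3,145.65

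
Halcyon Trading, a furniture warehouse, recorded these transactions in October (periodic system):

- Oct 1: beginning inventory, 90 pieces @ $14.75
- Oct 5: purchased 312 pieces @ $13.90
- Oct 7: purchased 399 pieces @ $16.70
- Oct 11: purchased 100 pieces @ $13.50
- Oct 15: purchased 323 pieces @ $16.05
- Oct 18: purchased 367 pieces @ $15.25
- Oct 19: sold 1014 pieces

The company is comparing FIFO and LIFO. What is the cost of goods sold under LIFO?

COGS = $15,871.70

FIFO COGS: 90 @ $14.75 + 312 @ $13.90 + 399 @ $16.70 + 100 @ $13.50 + 113 @ $16.05 = $15,491.25
LIFO COGS: 367 @ $15.25 + 323 @ $16.05 + 100 @ $13.50 + 224 @ $16.70 = $15,871.70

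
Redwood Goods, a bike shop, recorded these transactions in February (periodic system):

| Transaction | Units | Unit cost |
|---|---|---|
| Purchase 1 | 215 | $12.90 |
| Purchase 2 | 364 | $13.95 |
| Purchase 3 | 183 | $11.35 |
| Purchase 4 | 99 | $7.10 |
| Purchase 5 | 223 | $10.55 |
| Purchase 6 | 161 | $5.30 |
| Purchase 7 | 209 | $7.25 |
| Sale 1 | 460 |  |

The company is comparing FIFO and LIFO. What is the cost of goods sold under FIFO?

FIFO COGS: 215 @ $12.90 + 245 @ $13.95 = $6,191.25
LIFO COGS: 209 @ $7.25 + 161 @ $5.30 + 90 @ $10.55 = $3,318.05

COGS = $6,191.25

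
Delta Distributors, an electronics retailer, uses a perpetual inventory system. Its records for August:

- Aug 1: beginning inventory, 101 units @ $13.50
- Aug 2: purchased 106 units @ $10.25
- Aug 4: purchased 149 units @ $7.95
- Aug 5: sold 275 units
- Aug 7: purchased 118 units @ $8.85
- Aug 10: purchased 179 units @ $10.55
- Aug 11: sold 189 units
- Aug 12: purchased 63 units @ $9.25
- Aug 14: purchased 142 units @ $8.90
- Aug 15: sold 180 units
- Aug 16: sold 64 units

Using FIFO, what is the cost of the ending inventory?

Ending inventory = $1,337.80

Aug 5, 275 sold [FIFO — oldest first]: 101 @ $13.50 + 106 @ $10.25 + 68 @ $7.95 = $2,990.60
Aug 11, 189 sold [FIFO — oldest first]: 81 @ $7.95 + 108 @ $8.85 = $1,599.75
Aug 15, 180 sold [FIFO — oldest first]: 10 @ $8.85 + 170 @ $10.55 = $1,882.00
Aug 16, 64 sold [FIFO — oldest first]: 9 @ $10.55 + 55 @ $9.25 = $603.70
Total COGS = $2,990.60 + $1,599.75 + $1,882.00 + $603.70 = $7,076.05
Ending inventory: 8 @ $9.25 + 142 @ $8.90 = $1,337.80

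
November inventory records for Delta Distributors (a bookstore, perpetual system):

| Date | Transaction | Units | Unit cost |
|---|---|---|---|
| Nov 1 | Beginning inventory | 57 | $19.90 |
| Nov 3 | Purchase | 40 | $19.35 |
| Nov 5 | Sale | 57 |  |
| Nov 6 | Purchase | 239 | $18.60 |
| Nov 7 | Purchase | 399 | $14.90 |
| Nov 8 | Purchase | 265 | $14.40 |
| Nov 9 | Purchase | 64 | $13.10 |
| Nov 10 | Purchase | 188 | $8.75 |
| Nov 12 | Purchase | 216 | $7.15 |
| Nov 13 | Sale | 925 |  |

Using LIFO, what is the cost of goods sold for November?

Nov 5, 57 sold [LIFO — newest first]: 40 @ $19.35 + 17 @ $19.90 = $1,112.30
Nov 13, 925 sold [LIFO — newest first]: 216 @ $7.15 + 188 @ $8.75 + 64 @ $13.10 + 265 @ $14.40 + 192 @ $14.90 = $10,704.60
Total COGS = $1,112.30 + $10,704.60 = $11,816.90
Ending inventory: 40 @ $19.90 + 239 @ $18.60 + 207 @ $14.90 = $8,325.70
Check: goods available $20,142.60 = COGS $11,816.90 + ending $8,325.70

COGS = $11,816.90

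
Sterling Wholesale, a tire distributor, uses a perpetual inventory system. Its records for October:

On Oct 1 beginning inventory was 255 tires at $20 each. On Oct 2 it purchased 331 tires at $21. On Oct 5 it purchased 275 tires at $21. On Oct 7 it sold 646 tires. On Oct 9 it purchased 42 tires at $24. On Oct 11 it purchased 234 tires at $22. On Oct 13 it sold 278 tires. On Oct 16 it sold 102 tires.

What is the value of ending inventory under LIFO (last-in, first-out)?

Oct 7, 646 sold [LIFO — newest first]: 275 @ $21 + 331 @ $21 + 40 @ $20 = $13,526
Oct 13, 278 sold [LIFO — newest first]: 234 @ $22 + 42 @ $24 + 2 @ $20 = $6,196
Oct 16, 102 sold [LIFO — newest first]: 102 @ $20 = $2,040
Total COGS = $13,526 + $6,196 + $2,040 = $21,762
Ending inventory: 111 @ $20 = $2,220
Check: goods available $23,982 = COGS $21,762 + ending $2,220

Ending inventory = $2,220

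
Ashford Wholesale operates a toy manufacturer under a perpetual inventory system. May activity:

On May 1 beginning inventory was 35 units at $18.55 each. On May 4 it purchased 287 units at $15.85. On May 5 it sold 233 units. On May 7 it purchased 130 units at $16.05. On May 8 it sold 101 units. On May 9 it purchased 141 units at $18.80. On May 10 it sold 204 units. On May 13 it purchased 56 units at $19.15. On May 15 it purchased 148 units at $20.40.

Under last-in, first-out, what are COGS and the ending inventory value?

COGS = $8,969.25; ending inventory = $5,057.85

May 5, 233 sold [LIFO — newest first]: 233 @ $15.85 = $3,693.05
May 8, 101 sold [LIFO — newest first]: 101 @ $16.05 = $1,621.05
May 10, 204 sold [LIFO — newest first]: 141 @ $18.80 + 29 @ $16.05 + 34 @ $15.85 = $3,655.15
Total COGS = $3,693.05 + $1,621.05 + $3,655.15 = $8,969.25
Ending inventory: 35 @ $18.55 + 20 @ $15.85 + 56 @ $19.15 + 148 @ $20.40 = $5,057.85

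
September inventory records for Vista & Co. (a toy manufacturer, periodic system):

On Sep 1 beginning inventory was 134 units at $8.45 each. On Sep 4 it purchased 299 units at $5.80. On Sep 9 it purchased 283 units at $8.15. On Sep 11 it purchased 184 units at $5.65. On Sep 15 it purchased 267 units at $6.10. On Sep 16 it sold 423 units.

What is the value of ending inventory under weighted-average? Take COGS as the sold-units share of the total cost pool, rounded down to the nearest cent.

Sep 16, sell 423: 423/1167 × $7,841.25 → $2,842.20
Ending inventory (cost pool remaining) = $4,999.05

Ending inventory = $4,999.05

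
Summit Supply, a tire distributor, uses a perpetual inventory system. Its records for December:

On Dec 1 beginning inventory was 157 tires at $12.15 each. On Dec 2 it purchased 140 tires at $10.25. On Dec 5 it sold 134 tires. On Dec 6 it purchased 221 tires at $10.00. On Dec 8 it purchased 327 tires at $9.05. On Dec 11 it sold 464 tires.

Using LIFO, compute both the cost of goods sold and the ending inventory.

Dec 5, 134 sold [LIFO — newest first]: 134 @ $10.25 = $1,373.50
Dec 11, 464 sold [LIFO — newest first]: 327 @ $9.05 + 137 @ $10.00 = $4,329.35
Total COGS = $1,373.50 + $4,329.35 = $5,702.85
Ending inventory: 157 @ $12.15 + 6 @ $10.25 + 84 @ $10.00 = $2,809.05
Check: goods available $8,511.90 = COGS $5,702.85 + ending $2,809.05

COGS = $5,702.85; ending inventory = $2,809.05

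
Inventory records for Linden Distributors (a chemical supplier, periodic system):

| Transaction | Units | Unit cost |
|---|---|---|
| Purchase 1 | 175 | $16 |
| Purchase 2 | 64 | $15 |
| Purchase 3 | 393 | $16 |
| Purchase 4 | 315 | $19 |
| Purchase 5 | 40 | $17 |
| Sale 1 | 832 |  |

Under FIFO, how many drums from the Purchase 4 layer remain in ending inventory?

Sale 1 (832) [FIFO — oldest first]: 175 @ $16 + 64 @ $15 + 393 @ $16 + 200 @ $19 = $13,848
Ending inventory: 115 @ $19 + 40 @ $17 = $2,865
Check: goods available $16,713 = COGS $13,848 + ending $2,865

115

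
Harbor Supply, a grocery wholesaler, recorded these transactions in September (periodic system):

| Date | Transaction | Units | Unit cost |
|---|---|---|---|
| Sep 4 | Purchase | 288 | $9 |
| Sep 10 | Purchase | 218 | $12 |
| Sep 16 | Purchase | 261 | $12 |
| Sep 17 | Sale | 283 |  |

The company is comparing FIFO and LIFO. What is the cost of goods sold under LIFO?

FIFO COGS: 283 @ $9 = $2,547
LIFO COGS: 261 @ $12 + 22 @ $12 = $3,396

COGS = $3,396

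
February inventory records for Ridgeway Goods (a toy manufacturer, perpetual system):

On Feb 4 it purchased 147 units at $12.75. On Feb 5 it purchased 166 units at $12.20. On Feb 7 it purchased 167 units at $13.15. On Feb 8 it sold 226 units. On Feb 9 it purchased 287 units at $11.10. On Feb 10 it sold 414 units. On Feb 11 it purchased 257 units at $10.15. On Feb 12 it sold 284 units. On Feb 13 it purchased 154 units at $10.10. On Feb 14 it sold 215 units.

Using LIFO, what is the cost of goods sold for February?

Feb 8, 226 sold [LIFO — newest first]: 167 @ $13.15 + 59 @ $12.20 = $2,915.85
Feb 10, 414 sold [LIFO — newest first]: 287 @ $11.10 + 107 @ $12.20 + 20 @ $12.75 = $4,746.10
Feb 12, 284 sold [LIFO — newest first]: 257 @ $10.15 + 27 @ $12.75 = $2,952.80
Feb 14, 215 sold [LIFO — newest first]: 154 @ $10.10 + 61 @ $12.75 = $2,333.15
Total COGS = $2,915.85 + $4,746.10 + $2,952.80 + $2,333.15 = $12,947.90
Ending inventory: 39 @ $12.75 = $497.25

COGS = $12,947.90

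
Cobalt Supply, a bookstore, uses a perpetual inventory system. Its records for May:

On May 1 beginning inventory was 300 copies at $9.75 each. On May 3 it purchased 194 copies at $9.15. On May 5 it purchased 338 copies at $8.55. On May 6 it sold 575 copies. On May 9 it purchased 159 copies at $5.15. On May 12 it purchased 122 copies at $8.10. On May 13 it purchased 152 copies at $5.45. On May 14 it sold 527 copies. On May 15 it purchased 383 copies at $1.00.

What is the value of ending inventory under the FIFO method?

May 6, 575 sold [FIFO — oldest first]: 300 @ $9.75 + 194 @ $9.15 + 81 @ $8.55 = $5,392.65
May 14, 527 sold [FIFO — oldest first]: 257 @ $8.55 + 159 @ $5.15 + 111 @ $8.10 = $3,915.30
Total COGS = $5,392.65 + $3,915.30 = $9,307.95
Ending inventory: 11 @ $8.10 + 152 @ $5.45 + 383 @ $1.00 = $1,300.50
Check: goods available $10,608.45 = COGS $9,307.95 + ending $1,300.50

Ending inventory = $1,300.50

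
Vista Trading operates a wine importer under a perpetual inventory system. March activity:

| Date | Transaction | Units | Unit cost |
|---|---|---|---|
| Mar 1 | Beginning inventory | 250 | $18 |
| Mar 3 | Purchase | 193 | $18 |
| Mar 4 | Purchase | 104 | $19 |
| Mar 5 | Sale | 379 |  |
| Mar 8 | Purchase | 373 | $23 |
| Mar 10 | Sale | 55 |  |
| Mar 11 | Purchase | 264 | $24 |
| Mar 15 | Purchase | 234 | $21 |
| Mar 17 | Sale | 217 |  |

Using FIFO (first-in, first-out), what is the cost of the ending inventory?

Ending inventory = $17,437

Mar 5, 379 sold [FIFO — oldest first]: 250 @ $18 + 129 @ $18 = $6,822
Mar 10, 55 sold [FIFO — oldest first]: 55 @ $18 = $990
Mar 17, 217 sold [FIFO — oldest first]: 9 @ $18 + 104 @ $19 + 104 @ $23 = $4,530
Total COGS = $6,822 + $990 + $4,530 = $12,342
Ending inventory: 269 @ $23 + 264 @ $24 + 234 @ $21 = $17,437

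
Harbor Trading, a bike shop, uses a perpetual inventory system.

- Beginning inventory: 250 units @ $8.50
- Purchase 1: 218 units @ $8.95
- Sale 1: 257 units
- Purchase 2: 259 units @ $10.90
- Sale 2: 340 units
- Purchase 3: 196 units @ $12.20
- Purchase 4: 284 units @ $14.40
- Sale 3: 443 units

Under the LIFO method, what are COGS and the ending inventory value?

COGS = $11,823.60; ending inventory = $1,556.40

Sale 1 (257) [LIFO — newest first]: 218 @ $8.95 + 39 @ $8.50 = $2,282.60
Sale 2 (340) [LIFO — newest first]: 259 @ $10.90 + 81 @ $8.50 = $3,511.60
Sale 3 (443) [LIFO — newest first]: 284 @ $14.40 + 159 @ $12.20 = $6,029.40
Total COGS = $2,282.60 + $3,511.60 + $6,029.40 = $11,823.60
Ending inventory: 130 @ $8.50 + 37 @ $12.20 = $1,556.40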